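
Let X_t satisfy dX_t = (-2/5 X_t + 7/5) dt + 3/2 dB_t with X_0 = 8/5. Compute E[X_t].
E[X_t] = 7/2 - 19*exp(-2*t/5)/10

Taking expectations and using E[dB_t] = 0, the mean m(t) = E[X_t] satisfies the ODE m'(t) = a m(t) + b with m(0) = x_0. With a = -2/5, b = 7/5, x_0 = 8/5, the solution is
  m(t) = x_0 * exp(a t) + (b/a) * (exp(a t) - 1)
       = (8/5) * exp((-2/5) t) + ((7/5)/(-2/5)) * (exp((-2/5) t) - 1)
       = 7/2 - 19*exp(-2*t/5)/10.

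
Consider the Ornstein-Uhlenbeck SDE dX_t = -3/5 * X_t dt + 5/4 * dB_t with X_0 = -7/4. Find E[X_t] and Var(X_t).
E[X_t] = -7*exp(-3*t/5)/4; Var(X_t) = 125/96 - 125*exp(-6*t/5)/96

The OU SDE dX = -theta X dt + sigma dB admits the integrating factor exp(theta t): d(exp(theta t) X_t) = sigma exp(theta t) dB_t. Integrating from 0 to t:
  X_t = x_0 * exp(-theta t) + sigma * int_0^t exp(-theta (t-s)) dB_s.
The Itô integral has mean 0 and (by the Itô isometry) variance sigma^2 * int_0^t exp(-2 theta (t - s)) ds = sigma^2 * (1 - exp(-2 theta t)) / (2 theta).
With theta = 3/5, sigma = 5/4, x_0 = -7/4:
  E[X_t] = -7/4 * exp(-3/5 t) = -7*exp(-3*t/5)/4
  Var(X_t) = (5/4)^2 * (1 - exp(-2*3/5 t)) / (2 * 3/5) = 125/96 - 125*exp(-6*t/5)/96.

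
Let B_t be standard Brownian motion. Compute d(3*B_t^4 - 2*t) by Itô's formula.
d(3*B_t^4 - 2*t) = (18*B_t^2 - 2) dt + (12*B_t^3) dB_t

Itô's formula for f(t, x): d f(t, B_t) = (f_t + (1/2) f_xx) dt + f_x dB_t. Compute partials of f(t, x) = -2*t + 3*x^4:
  f_t(t,x)  = -2
  f_x(t,x)  = 12*x^3
  f_xx(t,x) = 36*x^2
Assemble drift = f_t + (1/2) f_xx = 18*x^2 - 2 and diffusion = f_x = 12*x^3. Substituting x = B_t:
  d(3*B_t^4 - 2*t) = (18*B_t^2 - 2) dt + (12*B_t^3) dB_t.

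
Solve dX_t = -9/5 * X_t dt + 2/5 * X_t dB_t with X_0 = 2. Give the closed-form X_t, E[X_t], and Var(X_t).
X_t = 2 * exp((-47/25) t + (2/5) B_t); E[X_t] = 2*exp(-9*t/5); Var(X_t) = (4*exp(4*t/25) - 4)*exp(-18*t/5)

For GBM dX = mu X dt + sigma X dB with X_0 = x_0, apply Itô to Y = log X: dY = (mu - sigma^2/2) dt + sigma dB, so Y_t = log(x_0) + (mu - sigma^2/2) t + sigma B_t and hence X_t = x_0 * exp((mu - sigma^2/2) t + sigma B_t).
With mu = -9/5, sigma = 2/5, x_0 = 2, this gives:
  X_t = 2 * exp((-47/25) * t + (2/5) * B_t).
Since sigma*B_t ~ Normal(0, sigma^2 t), E[exp(sigma*B_t)] = exp(sigma^2 t / 2); so E[X_t] = x_0 * exp((mu - sigma^2/2) t) * exp(sigma^2 t / 2) = x_0 * exp(mu t) = 2*exp(-9*t/5).
Var(X_t) = E[X_t^2] - (E[X_t])^2 = x_0^2 * exp(2 mu t) * (exp(sigma^2 t) - 1) = (4*exp(4*t/25) - 4)*exp(-18*t/5).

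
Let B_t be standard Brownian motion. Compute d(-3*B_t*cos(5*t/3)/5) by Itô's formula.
d(-3*B_t*cos(5*t/3)/5) = (B_t*sin(5*t/3)) dt + (-3*cos(5*t/3)/5) dB_t

Itô's formula for f(t, x): d f(t, B_t) = (f_t + (1/2) f_xx) dt + f_x dB_t. Compute partials of f(t, x) = -3*x*cos(5*t/3)/5:
  f_t(t,x)  = x*sin(5*t/3)
  f_x(t,x)  = -3*cos(5*t/3)/5
  f_xx(t,x) = 0
Assemble drift = f_t + (1/2) f_xx = x*sin(5*t/3) and diffusion = f_x = -3*cos(5*t/3)/5. Substituting x = B_t:
  d(-3*B_t*cos(5*t/3)/5) = (B_t*sin(5*t/3)) dt + (-3*cos(5*t/3)/5) dB_t.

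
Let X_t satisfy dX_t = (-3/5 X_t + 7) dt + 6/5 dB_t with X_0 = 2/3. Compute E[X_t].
E[X_t] = 35/3 - 11*exp(-3*t/5)

Taking expectations and using E[dB_t] = 0, the mean m(t) = E[X_t] satisfies the ODE m'(t) = a m(t) + b with m(0) = x_0. With a = -3/5, b = 7, x_0 = 2/3, the solution is
  m(t) = x_0 * exp(a t) + (b/a) * (exp(a t) - 1)
       = (2/3) * exp((-3/5) t) + (7/(-3/5)) * (exp((-3/5) t) - 1)
       = 35/3 - 11*exp(-3*t/5).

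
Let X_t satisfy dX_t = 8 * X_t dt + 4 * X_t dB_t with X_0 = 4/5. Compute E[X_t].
E[X_t] = 4*exp(8*t)/5

For GBM dX = mu X dt + sigma X dB with X_0 = x_0, apply Itô to Y = log X: dY = (mu - sigma^2/2) dt + sigma dB, so Y_t = log(x_0) + (mu - sigma^2/2) t + sigma B_t and hence X_t = x_0 * exp((mu - sigma^2/2) t + sigma B_t).
With mu = 8, sigma = 4, x_0 = 4/5, this gives:
  X_t = 4/5 * exp((0) * t + (4) * B_t).
Since sigma*B_t ~ Normal(0, sigma^2 t), E[exp(sigma*B_t)] = exp(sigma^2 t / 2); so E[X_t] = x_0 * exp((mu - sigma^2/2) t) * exp(sigma^2 t / 2) = x_0 * exp(mu t) = 4*exp(8*t)/5.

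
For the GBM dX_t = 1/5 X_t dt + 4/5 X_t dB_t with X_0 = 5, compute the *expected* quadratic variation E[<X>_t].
E[<X>_t] = 200*exp(26*t/25)/13 - 200/13

<X>_t = int_0^t ((4/5) * X_s)^2 ds. Taking expectation inside the integral: E[<X>_t] = (4/5)^2 * int_0^t E[X_s^2] ds. For GBM, E[X_s^2] = x_0^2 * exp((2 mu + sigma^2) s). Integrating:
  E[<X>_t] = (4/5)^2 * 5^2 * (exp((2*(1/5) + (4/5)^2) t) - 1) / (2*(1/5) + (4/5)^2)
           = (4/5)^2 * 5^2 * (exp((26/25) t) - 1) / (26/25) = 200*exp(26*t/25)/13 - 200/13.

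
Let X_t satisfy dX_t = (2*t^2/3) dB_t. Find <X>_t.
<X>_t = 4*t^5/45

For an Itô process dX_t = a(t) dt + b(t) dB_t, the quadratic variation is <X>_t = int_0^t b(s)^2 ds (the drift term does not contribute). Here b(s) = 2*s^2/3, so
  b(s)^2 = 4*s^4/9.
Integrating from 0 to t:
  <X>_t = int_0^t (4*s^4/9) ds = 4*t^5/45.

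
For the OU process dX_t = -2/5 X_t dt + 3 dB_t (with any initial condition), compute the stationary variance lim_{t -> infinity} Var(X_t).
lim Var(X_t) = 45/4

The OU SDE dX = -theta X dt + sigma dB admits the integrating factor exp(theta t): d(exp(theta t) X_t) = sigma exp(theta t) dB_t. Integrating from 0 to t gives X_t = x_0 * exp(-theta t) + sigma * int_0^t exp(-theta (t-s)) dB_s for any initial x_0. The Itô integral has variance (by the Itô isometry) sigma^2 * int_0^t exp(-2 theta (t - s)) ds = sigma^2 * (1 - exp(-2 theta t)) / (2 theta), independent of x_0.
With theta = 2/5, sigma = 3:
  Var(X_t) = (3)^2 * (1 - exp(-2*2/5 t)) / (2 * 2/5) = 45/4 - 45*exp(-4*t/5)/4.
As t -> infinity, exp(-2*2/5 t) -> 0, so the stationary variance is sigma^2 / (2 theta) = 45/4.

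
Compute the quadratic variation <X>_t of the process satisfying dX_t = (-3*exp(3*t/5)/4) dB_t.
<X>_t = 15*exp(6*t/5)/32 - 15/32

For an Itô process dX_t = a(t) dt + b(t) dB_t, the quadratic variation is <X>_t = int_0^t b(s)^2 ds (the drift term does not contribute). Here b(s) = -3*exp(3*s/5)/4, so
  b(s)^2 = 9*exp(6*s/5)/16.
Integrating from 0 to t:
  <X>_t = int_0^t (9*exp(6*s/5)/16) ds = 15*exp(6*t/5)/32 - 15/32.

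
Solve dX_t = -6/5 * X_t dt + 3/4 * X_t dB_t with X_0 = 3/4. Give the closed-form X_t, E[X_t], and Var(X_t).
X_t = 3/4 * exp((-237/160) t + (3/4) B_t); E[X_t] = 3*exp(-6*t/5)/4; Var(X_t) = (9*exp(9*t/16) - 9)*exp(-12*t/5)/16

For GBM dX = mu X dt + sigma X dB with X_0 = x_0, apply Itô to Y = log X: dY = (mu - sigma^2/2) dt + sigma dB, so Y_t = log(x_0) + (mu - sigma^2/2) t + sigma B_t and hence X_t = x_0 * exp((mu - sigma^2/2) t + sigma B_t).
With mu = -6/5, sigma = 3/4, x_0 = 3/4, this gives:
  X_t = 3/4 * exp((-237/160) * t + (3/4) * B_t).
Since sigma*B_t ~ Normal(0, sigma^2 t), E[exp(sigma*B_t)] = exp(sigma^2 t / 2); so E[X_t] = x_0 * exp((mu - sigma^2/2) t) * exp(sigma^2 t / 2) = x_0 * exp(mu t) = 3*exp(-6*t/5)/4.
Var(X_t) = E[X_t^2] - (E[X_t])^2 = x_0^2 * exp(2 mu t) * (exp(sigma^2 t) - 1) = (9*exp(9*t/16) - 9)*exp(-12*t/5)/16.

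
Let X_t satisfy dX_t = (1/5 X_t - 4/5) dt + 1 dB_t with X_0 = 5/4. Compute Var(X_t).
Var(X_t) = 5*exp(2*t/5)/2 - 5/2

The variance V(t) = Var(X_t) satisfies V'(t) = 2 a V(t) + c^2 with V(0) = 0 (drift coefficient is linear in X, diffusion is constant). With a = 1/5, c = 1, the solution is
  V(t) = (c^2 / (2 a)) * (exp(2 a t) - 1)
       = (1^2 / (2*(1/5))) * (exp((2/5) t) - 1)
       = 5*exp(2*t/5)/2 - 5/2.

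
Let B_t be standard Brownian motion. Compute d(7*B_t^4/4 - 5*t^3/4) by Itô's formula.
d(7*B_t^4/4 - 5*t^3/4) = (21*B_t^2/2 - 15*t^2/4) dt + (7*B_t^3) dB_t

Itô's formula for f(t, x): d f(t, B_t) = (f_t + (1/2) f_xx) dt + f_x dB_t. Compute partials of f(t, x) = -5*t^3/4 + 7*x^4/4:
  f_t(t,x)  = -15*t^2/4
  f_x(t,x)  = 7*x^3
  f_xx(t,x) = 21*x^2
Assemble drift = f_t + (1/2) f_xx = -15*t^2/4 + 21*x^2/2 and diffusion = f_x = 7*x^3. Substituting x = B_t:
  d(7*B_t^4/4 - 5*t^3/4) = (21*B_t^2/2 - 15*t^2/4) dt + (7*B_t^3) dB_t.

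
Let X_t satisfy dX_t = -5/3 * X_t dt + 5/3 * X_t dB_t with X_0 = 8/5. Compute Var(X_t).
Var(X_t) = (64*exp(25*t/9) - 64)*exp(-10*t/3)/25

For GBM dX = mu X dt + sigma X dB with X_0 = x_0, apply Itô to Y = log X: dY = (mu - sigma^2/2) dt + sigma dB, so Y_t = log(x_0) + (mu - sigma^2/2) t + sigma B_t and hence X_t = x_0 * exp((mu - sigma^2/2) t + sigma B_t).
With mu = -5/3, sigma = 5/3, x_0 = 8/5, this gives:
  X_t = 8/5 * exp((-55/18) * t + (5/3) * B_t).
Since sigma*B_t ~ Normal(0, sigma^2 t), E[exp(sigma*B_t)] = exp(sigma^2 t / 2); so E[X_t] = x_0 * exp((mu - sigma^2/2) t) * exp(sigma^2 t / 2) = x_0 * exp(mu t) = 8*exp(-5*t/3)/5.
Var(X_t) = E[X_t^2] - (E[X_t])^2 = x_0^2 * exp(2 mu t) * (exp(sigma^2 t) - 1) = (64*exp(25*t/9) - 64)*exp(-10*t/3)/25.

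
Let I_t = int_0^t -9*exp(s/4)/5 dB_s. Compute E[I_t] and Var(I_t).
E[I_t] = 0; Var(I_t) = 162*exp(t/2)/25 - 162/25

The Itô integral of a deterministic integrand f(s) has mean 0 because each increment f(s) * (B_{s+ds} - B_s) has mean 0. By the Itô isometry:
  Var( int_0^t f(s) dB_s ) = E[ (int_0^t f(s) dB_s)^2 ] = int_0^t f(s)^2 ds.
Here f(s) = -9*exp(s/4)/5, so f(s)^2 = 81*exp(s/2)/25. Integrate:
  int_0^t (81*exp(s/2)/25) ds = 162*exp(t/2)/25 - 162/25.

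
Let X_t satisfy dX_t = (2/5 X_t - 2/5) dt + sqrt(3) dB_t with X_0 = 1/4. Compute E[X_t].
E[X_t] = 1 - 3*exp(2*t/5)/4

Taking expectations and using E[dB_t] = 0, the mean m(t) = E[X_t] satisfies the ODE m'(t) = a m(t) + b with m(0) = x_0. With a = 2/5, b = -2/5, x_0 = 1/4, the solution is
  m(t) = x_0 * exp(a t) + (b/a) * (exp(a t) - 1)
       = (1/4) * exp((2/5) t) + ((-2/5)/(2/5)) * (exp((2/5) t) - 1)
       = 1 - 3*exp(2*t/5)/4.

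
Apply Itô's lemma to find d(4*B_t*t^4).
d(4*B_t*t^4) = (16*B_t*t^3) dt + (4*t^4) dB_t

Itô's formula for f(t, x): d f(t, B_t) = (f_t + (1/2) f_xx) dt + f_x dB_t. Compute partials of f(t, x) = 4*t^4*x:
  f_t(t,x)  = 16*t^3*x
  f_x(t,x)  = 4*t^4
  f_xx(t,x) = 0
Assemble drift = f_t + (1/2) f_xx = 16*t^3*x and diffusion = f_x = 4*t^4. Substituting x = B_t:
  d(4*B_t*t^4) = (16*B_t*t^3) dt + (4*t^4) dB_t.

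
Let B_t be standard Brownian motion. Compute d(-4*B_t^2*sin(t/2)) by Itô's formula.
d(-4*B_t^2*sin(t/2)) = (-2*B_t^2*cos(t/2) - 4*sin(t/2)) dt + (-8*B_t*sin(t/2)) dB_t

Itô's formula for f(t, x): d f(t, B_t) = (f_t + (1/2) f_xx) dt + f_x dB_t. Compute partials of f(t, x) = -4*x^2*sin(t/2):
  f_t(t,x)  = -2*x^2*cos(t/2)
  f_x(t,x)  = -8*x*sin(t/2)
  f_xx(t,x) = -8*sin(t/2)
Assemble drift = f_t + (1/2) f_xx = -2*x^2*cos(t/2) - 4*sin(t/2) and diffusion = f_x = -8*x*sin(t/2). Substituting x = B_t:
  d(-4*B_t^2*sin(t/2)) = (-2*B_t^2*cos(t/2) - 4*sin(t/2)) dt + (-8*B_t*sin(t/2)) dB_t.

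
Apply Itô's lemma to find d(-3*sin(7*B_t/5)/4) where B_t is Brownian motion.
d(-3*sin(7*B_t/5)/4) = (147*sin(7*B_t/5)/200) dt + (-21*cos(7*B_t/5)/20) dB_t

Itô's formula for f(B_t) gives d f(B_t) = f'(B_t) dB_t + (1/2) f''(B_t) dt. Compute derivatives of f(x) = -3*sin(7*x/5)/4:
  f'(x)  = -21*cos(7*x/5)/20
  f''(x) = 147*sin(7*x/5)/100
Substitute x = B_t and multiply the f'' term by 1/2:
  drift     = (1/2) * (147*sin(7*x/5)/100) evaluated at B_t = 147*sin(7*B_t/5)/200
  diffusion = (-21*cos(7*x/5)/20) evaluated at B_t = -21*cos(7*B_t/5)/20
Therefore d(-3*sin(7*B_t/5)/4) = (147*sin(7*B_t/5)/200) dt + (-21*cos(7*B_t/5)/20) dB_t.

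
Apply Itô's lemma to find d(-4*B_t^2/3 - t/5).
d(-4*B_t^2/3 - t/5) = (-23/15) dt + (-8*B_t/3) dB_t

Itô's formula for f(t, x): d f(t, B_t) = (f_t + (1/2) f_xx) dt + f_x dB_t. Compute partials of f(t, x) = -t/5 - 4*x^2/3:
  f_t(t,x)  = -1/5
  f_x(t,x)  = -8*x/3
  f_xx(t,x) = -8/3
Assemble drift = f_t + (1/2) f_xx = -23/15 and diffusion = f_x = -8*x/3. Substituting x = B_t:
  d(-4*B_t^2/3 - t/5) = (-23/15) dt + (-8*B_t/3) dB_t.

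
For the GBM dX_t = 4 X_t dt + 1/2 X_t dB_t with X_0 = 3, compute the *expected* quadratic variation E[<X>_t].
E[<X>_t] = 3*exp(33*t/4)/11 - 3/11

<X>_t = int_0^t ((1/2) * X_s)^2 ds. Taking expectation inside the integral: E[<X>_t] = (1/2)^2 * int_0^t E[X_s^2] ds. For GBM, E[X_s^2] = x_0^2 * exp((2 mu + sigma^2) s). Integrating:
  E[<X>_t] = (1/2)^2 * 3^2 * (exp((2*4 + (1/2)^2) t) - 1) / (2*4 + (1/2)^2)
           = (1/2)^2 * 3^2 * (exp((33/4) t) - 1) / (33/4) = 3*exp(33*t/4)/11 - 3/11.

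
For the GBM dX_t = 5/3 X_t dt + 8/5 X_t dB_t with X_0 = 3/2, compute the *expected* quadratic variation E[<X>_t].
E[<X>_t] = 216*exp(442*t/75)/221 - 216/221

<X>_t = int_0^t ((8/5) * X_s)^2 ds. Taking expectation inside the integral: E[<X>_t] = (8/5)^2 * int_0^t E[X_s^2] ds. For GBM, E[X_s^2] = x_0^2 * exp((2 mu + sigma^2) s). Integrating:
  E[<X>_t] = (8/5)^2 * (3/2)^2 * (exp((2*(5/3) + (8/5)^2) t) - 1) / (2*(5/3) + (8/5)^2)
           = (8/5)^2 * (3/2)^2 * (exp((442/75) t) - 1) / (442/75) = 216*exp(442*t/75)/221 - 216/221.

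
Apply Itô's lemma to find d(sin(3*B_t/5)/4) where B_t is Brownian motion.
d(sin(3*B_t/5)/4) = (-9*sin(3*B_t/5)/200) dt + (3*cos(3*B_t/5)/20) dB_t

Itô's formula for f(B_t) gives d f(B_t) = f'(B_t) dB_t + (1/2) f''(B_t) dt. Compute derivatives of f(x) = sin(3*x/5)/4:
  f'(x)  = 3*cos(3*x/5)/20
  f''(x) = -9*sin(3*x/5)/100
Substitute x = B_t and multiply the f'' term by 1/2:
  drift     = (1/2) * (-9*sin(3*x/5)/100) evaluated at B_t = -9*sin(3*B_t/5)/200
  diffusion = (3*cos(3*x/5)/20) evaluated at B_t = 3*cos(3*B_t/5)/20
Therefore d(sin(3*B_t/5)/4) = (-9*sin(3*B_t/5)/200) dt + (3*cos(3*B_t/5)/20) dB_t.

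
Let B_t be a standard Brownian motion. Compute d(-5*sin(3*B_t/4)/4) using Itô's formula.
d(-5*sin(3*B_t/4)/4) = (45*sin(3*B_t/4)/128) dt + (-15*cos(3*B_t/4)/16) dB_t

Itô's formula for f(B_t) gives d f(B_t) = f'(B_t) dB_t + (1/2) f''(B_t) dt. Compute derivatives of f(x) = -5*sin(3*x/4)/4:
  f'(x)  = -15*cos(3*x/4)/16
  f''(x) = 45*sin(3*x/4)/64
Substitute x = B_t and multiply the f'' term by 1/2:
  drift     = (1/2) * (45*sin(3*x/4)/64) evaluated at B_t = 45*sin(3*B_t/4)/128
  diffusion = (-15*cos(3*x/4)/16) evaluated at B_t = -15*cos(3*B_t/4)/16
Therefore d(-5*sin(3*B_t/4)/4) = (45*sin(3*B_t/4)/128) dt + (-15*cos(3*B_t/4)/16) dB_t.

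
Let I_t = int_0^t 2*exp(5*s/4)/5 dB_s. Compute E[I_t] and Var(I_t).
E[I_t] = 0; Var(I_t) = 8*exp(5*t/2)/125 - 8/125

The Itô integral of a deterministic integrand f(s) has mean 0 because each increment f(s) * (B_{s+ds} - B_s) has mean 0. By the Itô isometry:
  Var( int_0^t f(s) dB_s ) = E[ (int_0^t f(s) dB_s)^2 ] = int_0^t f(s)^2 ds.
Here f(s) = 2*exp(5*s/4)/5, so f(s)^2 = 4*exp(5*s/2)/25. Integrate:
  int_0^t (4*exp(5*s/2)/25) ds = 8*exp(5*t/2)/125 - 8/125.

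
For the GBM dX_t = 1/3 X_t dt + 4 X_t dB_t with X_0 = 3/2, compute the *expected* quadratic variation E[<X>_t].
E[<X>_t] = 54*exp(50*t/3)/25 - 54/25

<X>_t = int_0^t (4 * X_s)^2 ds. Taking expectation inside the integral: E[<X>_t] = 4^2 * int_0^t E[X_s^2] ds. For GBM, E[X_s^2] = x_0^2 * exp((2 mu + sigma^2) s). Integrating:
  E[<X>_t] = 4^2 * (3/2)^2 * (exp((2*(1/3) + 4^2) t) - 1) / (2*(1/3) + 4^2)
           = 4^2 * (3/2)^2 * (exp((50/3) t) - 1) / (50/3) = 54*exp(50*t/3)/25 - 54/25.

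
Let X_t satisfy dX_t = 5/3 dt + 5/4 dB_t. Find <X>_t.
<X>_t = 25*t/16

For an Itô process dX_t = a(t) dt + b(t) dB_t, the quadratic variation is <X>_t = int_0^t b(s)^2 ds (the drift term does not contribute). Here b(s) = 5/4, so
  b(s)^2 = 25/16.
Integrating from 0 to t:
  <X>_t = int_0^t (25/16) ds = 25*t/16.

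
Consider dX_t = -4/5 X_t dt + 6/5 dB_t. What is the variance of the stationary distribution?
lim Var(X_t) = 9/10

The OU SDE dX = -theta X dt + sigma dB admits the integrating factor exp(theta t): d(exp(theta t) X_t) = sigma exp(theta t) dB_t. Integrating from 0 to t gives X_t = x_0 * exp(-theta t) + sigma * int_0^t exp(-theta (t-s)) dB_s for any initial x_0. The Itô integral has variance (by the Itô isometry) sigma^2 * int_0^t exp(-2 theta (t - s)) ds = sigma^2 * (1 - exp(-2 theta t)) / (2 theta), independent of x_0.
With theta = 4/5, sigma = 6/5:
  Var(X_t) = (6/5)^2 * (1 - exp(-2*4/5 t)) / (2 * 4/5) = 9/10 - 9*exp(-8*t/5)/10.
As t -> infinity, exp(-2*4/5 t) -> 0, so the stationary variance is sigma^2 / (2 theta) = 9/10.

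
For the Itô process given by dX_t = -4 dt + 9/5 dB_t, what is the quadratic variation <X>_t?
<X>_t = 81*t/25

For an Itô process dX_t = a(t) dt + b(t) dB_t, the quadratic variation is <X>_t = int_0^t b(s)^2 ds (the drift term does not contribute). Here b(s) = 9/5, so
  b(s)^2 = 81/25.
Integrating from 0 to t:
  <X>_t = int_0^t (81/25) ds = 81*t/25.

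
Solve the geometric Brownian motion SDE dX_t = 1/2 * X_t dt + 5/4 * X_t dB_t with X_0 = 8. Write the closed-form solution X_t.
X_t = 8 * exp((-9/32) * t + (5/4) * B_t)

For GBM dX = mu X dt + sigma X dB with X_0 = x_0, apply Itô to Y = log X: dY = (mu - sigma^2/2) dt + sigma dB, so Y_t = log(x_0) + (mu - sigma^2/2) t + sigma B_t and hence X_t = x_0 * exp((mu - sigma^2/2) t + sigma B_t).
With mu = 1/2, sigma = 5/4, x_0 = 8, this gives:
  X_t = 8 * exp((-9/32) * t + (5/4) * B_t).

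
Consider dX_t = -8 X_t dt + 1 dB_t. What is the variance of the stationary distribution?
lim Var(X_t) = 1/16

The OU SDE dX = -theta X dt + sigma dB admits the integrating factor exp(theta t): d(exp(theta t) X_t) = sigma exp(theta t) dB_t. Integrating from 0 to t gives X_t = x_0 * exp(-theta t) + sigma * int_0^t exp(-theta (t-s)) dB_s for any initial x_0. The Itô integral has variance (by the Itô isometry) sigma^2 * int_0^t exp(-2 theta (t - s)) ds = sigma^2 * (1 - exp(-2 theta t)) / (2 theta), independent of x_0.
With theta = 8, sigma = 1:
  Var(X_t) = (1)^2 * (1 - exp(-2*8 t)) / (2 * 8) = 1/16 - exp(-16*t)/16.
As t -> infinity, exp(-2*8 t) -> 0, so the stationary variance is sigma^2 / (2 theta) = 1/16.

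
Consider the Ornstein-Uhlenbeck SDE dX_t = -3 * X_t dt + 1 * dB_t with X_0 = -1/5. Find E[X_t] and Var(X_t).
E[X_t] = -exp(-3*t)/5; Var(X_t) = 1/6 - exp(-6*t)/6

The OU SDE dX = -theta X dt + sigma dB admits the integrating factor exp(theta t): d(exp(theta t) X_t) = sigma exp(theta t) dB_t. Integrating from 0 to t:
  X_t = x_0 * exp(-theta t) + sigma * int_0^t exp(-theta (t-s)) dB_s.
The Itô integral has mean 0 and (by the Itô isometry) variance sigma^2 * int_0^t exp(-2 theta (t - s)) ds = sigma^2 * (1 - exp(-2 theta t)) / (2 theta).
With theta = 3, sigma = 1, x_0 = -1/5:
  E[X_t] = -1/5 * exp(-3 t) = -exp(-3*t)/5
  Var(X_t) = (1)^2 * (1 - exp(-2*3 t)) / (2 * 3) = 1/6 - exp(-6*t)/6.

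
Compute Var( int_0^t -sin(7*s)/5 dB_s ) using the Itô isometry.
Var = t/50 - sin(14*t)/700

The Itô integral of a deterministic integrand f(s) has mean 0 because each increment f(s) * (B_{s+ds} - B_s) has mean 0. By the Itô isometry:
  Var( int_0^t f(s) dB_s ) = E[ (int_0^t f(s) dB_s)^2 ] = int_0^t f(s)^2 ds.
Here f(s) = -sin(7*s)/5, so f(s)^2 = sin(7*s)^2/25. Integrate:
  int_0^t (sin(7*s)^2/25) ds = t/50 - sin(14*t)/700.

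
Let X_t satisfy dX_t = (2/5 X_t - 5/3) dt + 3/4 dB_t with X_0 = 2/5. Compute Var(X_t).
Var(X_t) = 45*exp(4*t/5)/64 - 45/64

The variance V(t) = Var(X_t) satisfies V'(t) = 2 a V(t) + c^2 with V(0) = 0 (drift coefficient is linear in X, diffusion is constant). With a = 2/5, c = 3/4, the solution is
  V(t) = (c^2 / (2 a)) * (exp(2 a t) - 1)
       = ((3/4)^2 / (2*(2/5))) * (exp((4/5) t) - 1)
       = 45*exp(4*t/5)/64 - 45/64.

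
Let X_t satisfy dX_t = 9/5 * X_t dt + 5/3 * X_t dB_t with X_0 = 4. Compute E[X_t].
E[X_t] = 4*exp(9*t/5)

For GBM dX = mu X dt + sigma X dB with X_0 = x_0, apply Itô to Y = log X: dY = (mu - sigma^2/2) dt + sigma dB, so Y_t = log(x_0) + (mu - sigma^2/2) t + sigma B_t and hence X_t = x_0 * exp((mu - sigma^2/2) t + sigma B_t).
With mu = 9/5, sigma = 5/3, x_0 = 4, this gives:
  X_t = 4 * exp((37/90) * t + (5/3) * B_t).
Since sigma*B_t ~ Normal(0, sigma^2 t), E[exp(sigma*B_t)] = exp(sigma^2 t / 2); so E[X_t] = x_0 * exp((mu - sigma^2/2) t) * exp(sigma^2 t / 2) = x_0 * exp(mu t) = 4*exp(9*t/5).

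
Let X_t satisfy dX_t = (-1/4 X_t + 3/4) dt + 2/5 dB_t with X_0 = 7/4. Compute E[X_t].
E[X_t] = 3 - 5*exp(-t/4)/4

Taking expectations and using E[dB_t] = 0, the mean m(t) = E[X_t] satisfies the ODE m'(t) = a m(t) + b with m(0) = x_0. With a = -1/4, b = 3/4, x_0 = 7/4, the solution is
  m(t) = x_0 * exp(a t) + (b/a) * (exp(a t) - 1)
       = (7/4) * exp((-1/4) t) + ((3/4)/(-1/4)) * (exp((-1/4) t) - 1)
       = 3 - 5*exp(-t/4)/4.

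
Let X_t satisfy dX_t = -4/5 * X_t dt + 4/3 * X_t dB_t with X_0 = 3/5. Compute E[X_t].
E[X_t] = 3*exp(-4*t/5)/5

For GBM dX = mu X dt + sigma X dB with X_0 = x_0, apply Itô to Y = log X: dY = (mu - sigma^2/2) dt + sigma dB, so Y_t = log(x_0) + (mu - sigma^2/2) t + sigma B_t and hence X_t = x_0 * exp((mu - sigma^2/2) t + sigma B_t).
With mu = -4/5, sigma = 4/3, x_0 = 3/5, this gives:
  X_t = 3/5 * exp((-76/45) * t + (4/3) * B_t).
Since sigma*B_t ~ Normal(0, sigma^2 t), E[exp(sigma*B_t)] = exp(sigma^2 t / 2); so E[X_t] = x_0 * exp((mu - sigma^2/2) t) * exp(sigma^2 t / 2) = x_0 * exp(mu t) = 3*exp(-4*t/5)/5.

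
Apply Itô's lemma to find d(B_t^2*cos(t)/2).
d(B_t^2*cos(t)/2) = (-B_t^2*sin(t)/2 + cos(t)/2) dt + (B_t*cos(t)) dB_t

Itô's formula for f(t, x): d f(t, B_t) = (f_t + (1/2) f_xx) dt + f_x dB_t. Compute partials of f(t, x) = x^2*cos(t)/2:
  f_t(t,x)  = -x^2*sin(t)/2
  f_x(t,x)  = x*cos(t)
  f_xx(t,x) = cos(t)
Assemble drift = f_t + (1/2) f_xx = -x^2*sin(t)/2 + cos(t)/2 and diffusion = f_x = x*cos(t). Substituting x = B_t:
  d(B_t^2*cos(t)/2) = (-B_t^2*sin(t)/2 + cos(t)/2) dt + (B_t*cos(t)) dB_t.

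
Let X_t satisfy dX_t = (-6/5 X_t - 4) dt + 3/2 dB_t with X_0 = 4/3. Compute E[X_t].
E[X_t] = -10/3 + 14*exp(-6*t/5)/3

Taking expectations and using E[dB_t] = 0, the mean m(t) = E[X_t] satisfies the ODE m'(t) = a m(t) + b with m(0) = x_0. With a = -6/5, b = -4, x_0 = 4/3, the solution is
  m(t) = x_0 * exp(a t) + (b/a) * (exp(a t) - 1)
       = (4/3) * exp((-6/5) t) + ((-4)/(-6/5)) * (exp((-6/5) t) - 1)
       = -10/3 + 14*exp(-6*t/5)/3.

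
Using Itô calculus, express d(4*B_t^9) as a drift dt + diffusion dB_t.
d(4*B_t^9) = (144*B_t^7) dt + (36*B_t^8) dB_t

Itô's formula for f(B_t) gives d f(B_t) = f'(B_t) dB_t + (1/2) f''(B_t) dt. Compute derivatives of f(x) = 4*x^9:
  f'(x)  = 36*x^8
  f''(x) = 288*x^7
Substitute x = B_t and multiply the f'' term by 1/2:
  drift     = (1/2) * (288*x^7) evaluated at B_t = 144*B_t^7
  diffusion = (36*x^8) evaluated at B_t = 36*B_t^8
Therefore d(4*B_t^9) = (144*B_t^7) dt + (36*B_t^8) dB_t.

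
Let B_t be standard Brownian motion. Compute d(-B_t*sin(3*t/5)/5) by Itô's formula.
d(-B_t*sin(3*t/5)/5) = (-3*B_t*cos(3*t/5)/25) dt + (-sin(3*t/5)/5) dB_t

Itô's formula for f(t, x): d f(t, B_t) = (f_t + (1/2) f_xx) dt + f_x dB_t. Compute partials of f(t, x) = -x*sin(3*t/5)/5:
  f_t(t,x)  = -3*x*cos(3*t/5)/25
  f_x(t,x)  = -sin(3*t/5)/5
  f_xx(t,x) = 0
Assemble drift = f_t + (1/2) f_xx = -3*x*cos(3*t/5)/25 and diffusion = f_x = -sin(3*t/5)/5. Substituting x = B_t:
  d(-B_t*sin(3*t/5)/5) = (-3*B_t*cos(3*t/5)/25) dt + (-sin(3*t/5)/5) dB_t.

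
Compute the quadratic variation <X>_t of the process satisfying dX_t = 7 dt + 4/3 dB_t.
<X>_t = 16*t/9

For an Itô process dX_t = a(t) dt + b(t) dB_t, the quadratic variation is <X>_t = int_0^t b(s)^2 ds (the drift term does not contribute). Here b(s) = 4/3, so
  b(s)^2 = 16/9.
Integrating from 0 to t:
  <X>_t = int_0^t (16/9) ds = 16*t/9.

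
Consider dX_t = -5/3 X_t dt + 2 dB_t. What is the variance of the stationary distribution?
lim Var(X_t) = 6/5

The OU SDE dX = -theta X dt + sigma dB admits the integrating factor exp(theta t): d(exp(theta t) X_t) = sigma exp(theta t) dB_t. Integrating from 0 to t gives X_t = x_0 * exp(-theta t) + sigma * int_0^t exp(-theta (t-s)) dB_s for any initial x_0. The Itô integral has variance (by the Itô isometry) sigma^2 * int_0^t exp(-2 theta (t - s)) ds = sigma^2 * (1 - exp(-2 theta t)) / (2 theta), independent of x_0.
With theta = 5/3, sigma = 2:
  Var(X_t) = (2)^2 * (1 - exp(-2*5/3 t)) / (2 * 5/3) = 6/5 - 6*exp(-10*t/3)/5.
As t -> infinity, exp(-2*5/3 t) -> 0, so the stationary variance is sigma^2 / (2 theta) = 6/5.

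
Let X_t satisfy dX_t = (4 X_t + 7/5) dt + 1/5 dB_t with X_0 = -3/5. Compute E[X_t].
E[X_t] = -exp(4*t)/4 - 7/20

Taking expectations and using E[dB_t] = 0, the mean m(t) = E[X_t] satisfies the ODE m'(t) = a m(t) + b with m(0) = x_0. With a = 4, b = 7/5, x_0 = -3/5, the solution is
  m(t) = x_0 * exp(a t) + (b/a) * (exp(a t) - 1)
       = (-3/5) * exp(4 t) + ((7/5)/4) * (exp(4 t) - 1)
       = -exp(4*t)/4 - 7/20.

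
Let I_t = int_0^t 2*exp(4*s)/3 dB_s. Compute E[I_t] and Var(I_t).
E[I_t] = 0; Var(I_t) = exp(8*t)/18 - 1/18

The Itô integral of a deterministic integrand f(s) has mean 0 because each increment f(s) * (B_{s+ds} - B_s) has mean 0. By the Itô isometry:
  Var( int_0^t f(s) dB_s ) = E[ (int_0^t f(s) dB_s)^2 ] = int_0^t f(s)^2 ds.
Here f(s) = 2*exp(4*s)/3, so f(s)^2 = 4*exp(8*s)/9. Integrate:
  int_0^t (4*exp(8*s)/9) ds = exp(8*t)/18 - 1/18.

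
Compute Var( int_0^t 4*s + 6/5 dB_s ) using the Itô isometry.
Var = 4*t*(100*t^2 + 90*t + 27)/75

The Itô integral of a deterministic integrand f(s) has mean 0 because each increment f(s) * (B_{s+ds} - B_s) has mean 0. By the Itô isometry:
  Var( int_0^t f(s) dB_s ) = E[ (int_0^t f(s) dB_s)^2 ] = int_0^t f(s)^2 ds.
Here f(s) = 4*s + 6/5, so f(s)^2 = 4*(10*s + 3)^2/25. Integrate:
  int_0^t (4*(10*s + 3)^2/25) ds = 4*t*(100*t^2 + 90*t + 27)/75.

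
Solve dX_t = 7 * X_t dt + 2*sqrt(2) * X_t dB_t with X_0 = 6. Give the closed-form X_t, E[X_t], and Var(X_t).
X_t = 6 * exp((3) t + (2*sqrt(2)) B_t); E[X_t] = 6*exp(7*t); Var(X_t) = 36*(exp(8*t) - 1)*exp(14*t)

For GBM dX = mu X dt + sigma X dB with X_0 = x_0, apply Itô to Y = log X: dY = (mu - sigma^2/2) dt + sigma dB, so Y_t = log(x_0) + (mu - sigma^2/2) t + sigma B_t and hence X_t = x_0 * exp((mu - sigma^2/2) t + sigma B_t).
With mu = 7, sigma = 2*sqrt(2), x_0 = 6, this gives:
  X_t = 6 * exp((3) * t + (2*sqrt(2)) * B_t).
Since sigma*B_t ~ Normal(0, sigma^2 t), E[exp(sigma*B_t)] = exp(sigma^2 t / 2); so E[X_t] = x_0 * exp((mu - sigma^2/2) t) * exp(sigma^2 t / 2) = x_0 * exp(mu t) = 6*exp(7*t).
Var(X_t) = E[X_t^2] - (E[X_t])^2 = x_0^2 * exp(2 mu t) * (exp(sigma^2 t) - 1) = 36*(exp(8*t) - 1)*exp(14*t).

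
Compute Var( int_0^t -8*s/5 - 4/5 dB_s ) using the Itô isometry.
Var = 16*t*(4*t^2 + 6*t + 3)/75

The Itô integral of a deterministic integrand f(s) has mean 0 because each increment f(s) * (B_{s+ds} - B_s) has mean 0. By the Itô isometry:
  Var( int_0^t f(s) dB_s ) = E[ (int_0^t f(s) dB_s)^2 ] = int_0^t f(s)^2 ds.
Here f(s) = -8*s/5 - 4/5, so f(s)^2 = 16*(2*s + 1)^2/25. Integrate:
  int_0^t (16*(2*s + 1)^2/25) ds = 16*t*(4*t^2 + 6*t + 3)/75.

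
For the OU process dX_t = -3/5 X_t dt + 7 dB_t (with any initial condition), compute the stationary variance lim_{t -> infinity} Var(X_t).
lim Var(X_t) = 245/6

The OU SDE dX = -theta X dt + sigma dB admits the integrating factor exp(theta t): d(exp(theta t) X_t) = sigma exp(theta t) dB_t. Integrating from 0 to t gives X_t = x_0 * exp(-theta t) + sigma * int_0^t exp(-theta (t-s)) dB_s for any initial x_0. The Itô integral has variance (by the Itô isometry) sigma^2 * int_0^t exp(-2 theta (t - s)) ds = sigma^2 * (1 - exp(-2 theta t)) / (2 theta), independent of x_0.
With theta = 3/5, sigma = 7:
  Var(X_t) = (7)^2 * (1 - exp(-2*3/5 t)) / (2 * 3/5) = 245/6 - 245*exp(-6*t/5)/6.
As t -> infinity, exp(-2*3/5 t) -> 0, so the stationary variance is sigma^2 / (2 theta) = 245/6.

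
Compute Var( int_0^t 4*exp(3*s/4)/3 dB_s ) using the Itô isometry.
Var = 32*exp(3*t/2)/27 - 32/27

The Itô integral of a deterministic integrand f(s) has mean 0 because each increment f(s) * (B_{s+ds} - B_s) has mean 0. By the Itô isometry:
  Var( int_0^t f(s) dB_s ) = E[ (int_0^t f(s) dB_s)^2 ] = int_0^t f(s)^2 ds.
Here f(s) = 4*exp(3*s/4)/3, so f(s)^2 = 16*exp(3*s/2)/9. Integrate:
  int_0^t (16*exp(3*s/2)/9) ds = 32*exp(3*t/2)/27 - 32/27.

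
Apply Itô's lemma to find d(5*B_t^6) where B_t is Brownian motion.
d(5*B_t^6) = (75*B_t^4) dt + (30*B_t^5) dB_t

Itô's formula for f(B_t) gives d f(B_t) = f'(B_t) dB_t + (1/2) f''(B_t) dt. Compute derivatives of f(x) = 5*x^6:
  f'(x)  = 30*x^5
  f''(x) = 150*x^4
Substitute x = B_t and multiply the f'' term by 1/2:
  drift     = (1/2) * (150*x^4) evaluated at B_t = 75*B_t^4
  diffusion = (30*x^5) evaluated at B_t = 30*B_t^5
Therefore d(5*B_t^6) = (75*B_t^4) dt + (30*B_t^5) dB_t.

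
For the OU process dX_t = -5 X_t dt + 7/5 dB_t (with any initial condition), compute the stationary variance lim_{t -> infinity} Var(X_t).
lim Var(X_t) = 49/250

The OU SDE dX = -theta X dt + sigma dB admits the integrating factor exp(theta t): d(exp(theta t) X_t) = sigma exp(theta t) dB_t. Integrating from 0 to t gives X_t = x_0 * exp(-theta t) + sigma * int_0^t exp(-theta (t-s)) dB_s for any initial x_0. The Itô integral has variance (by the Itô isometry) sigma^2 * int_0^t exp(-2 theta (t - s)) ds = sigma^2 * (1 - exp(-2 theta t)) / (2 theta), independent of x_0.
With theta = 5, sigma = 7/5:
  Var(X_t) = (7/5)^2 * (1 - exp(-2*5 t)) / (2 * 5) = 49/250 - 49*exp(-10*t)/250.
As t -> infinity, exp(-2*5 t) -> 0, so the stationary variance is sigma^2 / (2 theta) = 49/250.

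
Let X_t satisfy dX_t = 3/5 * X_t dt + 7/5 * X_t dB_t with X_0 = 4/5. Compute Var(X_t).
Var(X_t) = 16*(exp(49*t/25) - 1)*exp(6*t/5)/25

For GBM dX = mu X dt + sigma X dB with X_0 = x_0, apply Itô to Y = log X: dY = (mu - sigma^2/2) dt + sigma dB, so Y_t = log(x_0) + (mu - sigma^2/2) t + sigma B_t and hence X_t = x_0 * exp((mu - sigma^2/2) t + sigma B_t).
With mu = 3/5, sigma = 7/5, x_0 = 4/5, this gives:
  X_t = 4/5 * exp((-19/50) * t + (7/5) * B_t).
Since sigma*B_t ~ Normal(0, sigma^2 t), E[exp(sigma*B_t)] = exp(sigma^2 t / 2); so E[X_t] = x_0 * exp((mu - sigma^2/2) t) * exp(sigma^2 t / 2) = x_0 * exp(mu t) = 4*exp(3*t/5)/5.
Var(X_t) = E[X_t^2] - (E[X_t])^2 = x_0^2 * exp(2 mu t) * (exp(sigma^2 t) - 1) = 16*(exp(49*t/25) - 1)*exp(6*t/5)/25.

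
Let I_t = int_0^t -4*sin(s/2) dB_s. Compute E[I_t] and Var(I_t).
E[I_t] = 0; Var(I_t) = 8*t - 8*sin(t)

The Itô integral of a deterministic integrand f(s) has mean 0 because each increment f(s) * (B_{s+ds} - B_s) has mean 0. By the Itô isometry:
  Var( int_0^t f(s) dB_s ) = E[ (int_0^t f(s) dB_s)^2 ] = int_0^t f(s)^2 ds.
Here f(s) = -4*sin(s/2), so f(s)^2 = 16*sin(s/2)^2. Integrate:
  int_0^t (16*sin(s/2)^2) ds = 8*t - 8*sin(t).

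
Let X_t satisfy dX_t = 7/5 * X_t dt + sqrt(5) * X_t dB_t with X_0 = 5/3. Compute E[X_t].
E[X_t] = 5*exp(7*t/5)/3

For GBM dX = mu X dt + sigma X dB with X_0 = x_0, apply Itô to Y = log X: dY = (mu - sigma^2/2) dt + sigma dB, so Y_t = log(x_0) + (mu - sigma^2/2) t + sigma B_t and hence X_t = x_0 * exp((mu - sigma^2/2) t + sigma B_t).
With mu = 7/5, sigma = sqrt(5), x_0 = 5/3, this gives:
  X_t = 5/3 * exp((-11/10) * t + (sqrt(5)) * B_t).
Since sigma*B_t ~ Normal(0, sigma^2 t), E[exp(sigma*B_t)] = exp(sigma^2 t / 2); so E[X_t] = x_0 * exp((mu - sigma^2/2) t) * exp(sigma^2 t / 2) = x_0 * exp(mu t) = 5*exp(7*t/5)/3.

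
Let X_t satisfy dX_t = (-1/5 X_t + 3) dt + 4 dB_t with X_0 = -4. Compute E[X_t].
E[X_t] = 15 - 19*exp(-t/5)

Taking expectations and using E[dB_t] = 0, the mean m(t) = E[X_t] satisfies the ODE m'(t) = a m(t) + b with m(0) = x_0. With a = -1/5, b = 3, x_0 = -4, the solution is
  m(t) = x_0 * exp(a t) + (b/a) * (exp(a t) - 1)
       = (-4) * exp((-1/5) t) + (3/(-1/5)) * (exp((-1/5) t) - 1)
       = 15 - 19*exp(-t/5).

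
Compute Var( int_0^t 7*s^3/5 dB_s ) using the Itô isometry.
Var = 7*t^7/25

The Itô integral of a deterministic integrand f(s) has mean 0 because each increment f(s) * (B_{s+ds} - B_s) has mean 0. By the Itô isometry:
  Var( int_0^t f(s) dB_s ) = E[ (int_0^t f(s) dB_s)^2 ] = int_0^t f(s)^2 ds.
Here f(s) = 7*s^3/5, so f(s)^2 = 49*s^6/25. Integrate:
  int_0^t (49*s^6/25) ds = 7*t^7/25.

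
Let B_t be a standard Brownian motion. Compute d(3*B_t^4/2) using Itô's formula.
d(3*B_t^4/2) = (9*B_t^2) dt + (6*B_t^3) dB_t

Itô's formula for f(B_t) gives d f(B_t) = f'(B_t) dB_t + (1/2) f''(B_t) dt. Compute derivatives of f(x) = 3*x^4/2:
  f'(x)  = 6*x^3
  f''(x) = 18*x^2
Substitute x = B_t and multiply the f'' term by 1/2:
  drift     = (1/2) * (18*x^2) evaluated at B_t = 9*B_t^2
  diffusion = (6*x^3) evaluated at B_t = 6*B_t^3
Therefore d(3*B_t^4/2) = (9*B_t^2) dt + (6*B_t^3) dB_t.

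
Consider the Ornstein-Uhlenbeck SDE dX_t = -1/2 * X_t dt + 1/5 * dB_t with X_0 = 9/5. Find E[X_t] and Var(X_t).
E[X_t] = 9*exp(-t/2)/5; Var(X_t) = (exp(t) - 1)*exp(-t)/25

The OU SDE dX = -theta X dt + sigma dB admits the integrating factor exp(theta t): d(exp(theta t) X_t) = sigma exp(theta t) dB_t. Integrating from 0 to t:
  X_t = x_0 * exp(-theta t) + sigma * int_0^t exp(-theta (t-s)) dB_s.
The Itô integral has mean 0 and (by the Itô isometry) variance sigma^2 * int_0^t exp(-2 theta (t - s)) ds = sigma^2 * (1 - exp(-2 theta t)) / (2 theta).
With theta = 1/2, sigma = 1/5, x_0 = 9/5:
  E[X_t] = 9/5 * exp(-1/2 t) = 9*exp(-t/2)/5
  Var(X_t) = (1/5)^2 * (1 - exp(-2*1/2 t)) / (2 * 1/2) = (exp(t) - 1)*exp(-t)/25.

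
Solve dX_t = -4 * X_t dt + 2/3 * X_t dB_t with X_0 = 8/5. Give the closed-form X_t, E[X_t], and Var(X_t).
X_t = 8/5 * exp((-38/9) t + (2/3) B_t); E[X_t] = 8*exp(-4*t)/5; Var(X_t) = (64*exp(4*t/9) - 64)*exp(-8*t)/25

For GBM dX = mu X dt + sigma X dB with X_0 = x_0, apply Itô to Y = log X: dY = (mu - sigma^2/2) dt + sigma dB, so Y_t = log(x_0) + (mu - sigma^2/2) t + sigma B_t and hence X_t = x_0 * exp((mu - sigma^2/2) t + sigma B_t).
With mu = -4, sigma = 2/3, x_0 = 8/5, this gives:
  X_t = 8/5 * exp((-38/9) * t + (2/3) * B_t).
Since sigma*B_t ~ Normal(0, sigma^2 t), E[exp(sigma*B_t)] = exp(sigma^2 t / 2); so E[X_t] = x_0 * exp((mu - sigma^2/2) t) * exp(sigma^2 t / 2) = x_0 * exp(mu t) = 8*exp(-4*t)/5.
Var(X_t) = E[X_t^2] - (E[X_t])^2 = x_0^2 * exp(2 mu t) * (exp(sigma^2 t) - 1) = (64*exp(4*t/9) - 64)*exp(-8*t)/25.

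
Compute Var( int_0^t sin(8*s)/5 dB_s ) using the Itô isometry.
Var = t/50 - sin(8*t)*cos(8*t)/400

The Itô integral of a deterministic integrand f(s) has mean 0 because each increment f(s) * (B_{s+ds} - B_s) has mean 0. By the Itô isometry:
  Var( int_0^t f(s) dB_s ) = E[ (int_0^t f(s) dB_s)^2 ] = int_0^t f(s)^2 ds.
Here f(s) = sin(8*s)/5, so f(s)^2 = sin(8*s)^2/25. Integrate:
  int_0^t (sin(8*s)^2/25) ds = t/50 - sin(8*t)*cos(8*t)/400.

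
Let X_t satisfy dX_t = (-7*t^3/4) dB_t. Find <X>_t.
<X>_t = 7*t^7/16

For an Itô process dX_t = a(t) dt + b(t) dB_t, the quadratic variation is <X>_t = int_0^t b(s)^2 ds (the drift term does not contribute). Here b(s) = -7*s^3/4, so
  b(s)^2 = 49*s^6/16.
Integrating from 0 to t:
  <X>_t = int_0^t (49*s^6/16) ds = 7*t^7/16.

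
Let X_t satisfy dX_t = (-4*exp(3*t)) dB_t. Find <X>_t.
<X>_t = 8*exp(6*t)/3 - 8/3

For an Itô process dX_t = a(t) dt + b(t) dB_t, the quadratic variation is <X>_t = int_0^t b(s)^2 ds (the drift term does not contribute). Here b(s) = -4*exp(3*s), so
  b(s)^2 = 16*exp(6*s).
Integrating from 0 to t:
  <X>_t = int_0^t (16*exp(6*s)) ds = 8*exp(6*t)/3 - 8/3.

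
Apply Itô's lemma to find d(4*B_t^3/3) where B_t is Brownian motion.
d(4*B_t^3/3) = (4*B_t) dt + (4*B_t^2) dB_t

Itô's formula for f(B_t) gives d f(B_t) = f'(B_t) dB_t + (1/2) f''(B_t) dt. Compute derivatives of f(x) = 4*x^3/3:
  f'(x)  = 4*x^2
  f''(x) = 8*x
Substitute x = B_t and multiply the f'' term by 1/2:
  drift     = (1/2) * (8*x) evaluated at B_t = 4*B_t
  diffusion = (4*x^2) evaluated at B_t = 4*B_t^2
Therefore d(4*B_t^3/3) = (4*B_t) dt + (4*B_t^2) dB_t.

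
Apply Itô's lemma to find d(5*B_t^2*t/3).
d(5*B_t^2*t/3) = (5*B_t^2/3 + 5*t/3) dt + (10*B_t*t/3) dB_t

Itô's formula for f(t, x): d f(t, B_t) = (f_t + (1/2) f_xx) dt + f_x dB_t. Compute partials of f(t, x) = 5*t*x^2/3:
  f_t(t,x)  = 5*x^2/3
  f_x(t,x)  = 10*t*x/3
  f_xx(t,x) = 10*t/3
Assemble drift = f_t + (1/2) f_xx = 5*t/3 + 5*x^2/3 and diffusion = f_x = 10*t*x/3. Substituting x = B_t:
  d(5*B_t^2*t/3) = (5*B_t^2/3 + 5*t/3) dt + (10*B_t*t/3) dB_t.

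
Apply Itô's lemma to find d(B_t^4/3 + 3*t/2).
d(B_t^4/3 + 3*t/2) = (2*B_t^2 + 3/2) dt + (4*B_t^3/3) dB_t

Itô's formula for f(t, x): d f(t, B_t) = (f_t + (1/2) f_xx) dt + f_x dB_t. Compute partials of f(t, x) = 3*t/2 + x^4/3:
  f_t(t,x)  = 3/2
  f_x(t,x)  = 4*x^3/3
  f_xx(t,x) = 4*x^2
Assemble drift = f_t + (1/2) f_xx = 2*x^2 + 3/2 and diffusion = f_x = 4*x^3/3. Substituting x = B_t:
  d(B_t^4/3 + 3*t/2) = (2*B_t^2 + 3/2) dt + (4*B_t^3/3) dB_t.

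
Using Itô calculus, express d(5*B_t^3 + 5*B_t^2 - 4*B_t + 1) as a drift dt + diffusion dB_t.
d(5*B_t^3 + 5*B_t^2 - 4*B_t + 1) = (15*B_t + 5) dt + (15*B_t^2 + 10*B_t - 4) dB_t

Itô's formula for f(B_t) gives d f(B_t) = f'(B_t) dB_t + (1/2) f''(B_t) dt. Compute derivatives of f(x) = 5*x^3 + 5*x^2 - 4*x + 1:
  f'(x)  = 15*x^2 + 10*x - 4
  f''(x) = 30*x + 10
Substitute x = B_t and multiply the f'' term by 1/2:
  drift     = (1/2) * (30*x + 10) evaluated at B_t = 15*B_t + 5
  diffusion = (15*x^2 + 10*x - 4) evaluated at B_t = 15*B_t^2 + 10*B_t - 4
Therefore d(5*B_t^3 + 5*B_t^2 - 4*B_t + 1) = (15*B_t + 5) dt + (15*B_t^2 + 10*B_t - 4) dB_t.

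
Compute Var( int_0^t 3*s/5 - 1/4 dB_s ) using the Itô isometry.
Var = t*(48*t^2 - 60*t + 25)/400

The Itô integral of a deterministic integrand f(s) has mean 0 because each increment f(s) * (B_{s+ds} - B_s) has mean 0. By the Itô isometry:
  Var( int_0^t f(s) dB_s ) = E[ (int_0^t f(s) dB_s)^2 ] = int_0^t f(s)^2 ds.
Here f(s) = 3*s/5 - 1/4, so f(s)^2 = (12*s - 5)^2/400. Integrate:
  int_0^t ((12*s - 5)^2/400) ds = t*(48*t^2 - 60*t + 25)/400.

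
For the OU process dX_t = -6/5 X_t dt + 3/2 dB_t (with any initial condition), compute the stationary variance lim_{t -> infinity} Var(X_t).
lim Var(X_t) = 15/16

The OU SDE dX = -theta X dt + sigma dB admits the integrating factor exp(theta t): d(exp(theta t) X_t) = sigma exp(theta t) dB_t. Integrating from 0 to t gives X_t = x_0 * exp(-theta t) + sigma * int_0^t exp(-theta (t-s)) dB_s for any initial x_0. The Itô integral has variance (by the Itô isometry) sigma^2 * int_0^t exp(-2 theta (t - s)) ds = sigma^2 * (1 - exp(-2 theta t)) / (2 theta), independent of x_0.
With theta = 6/5, sigma = 3/2:
  Var(X_t) = (3/2)^2 * (1 - exp(-2*6/5 t)) / (2 * 6/5) = 15/16 - 15*exp(-12*t/5)/16.
As t -> infinity, exp(-2*6/5 t) -> 0, so the stationary variance is sigma^2 / (2 theta) = 15/16.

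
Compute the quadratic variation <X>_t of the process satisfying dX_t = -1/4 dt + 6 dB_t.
<X>_t = 36*t

For an Itô process dX_t = a(t) dt + b(t) dB_t, the quadratic variation is <X>_t = int_0^t b(s)^2 ds (the drift term does not contribute). Here b(s) = 6, so
  b(s)^2 = 36.
Integrating from 0 to t:
  <X>_t = int_0^t (36) ds = 36*t.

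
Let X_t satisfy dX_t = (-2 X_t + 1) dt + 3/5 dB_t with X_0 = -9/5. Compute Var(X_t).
Var(X_t) = 9/100 - 9*exp(-4*t)/100

The variance V(t) = Var(X_t) satisfies V'(t) = 2 a V(t) + c^2 with V(0) = 0 (drift coefficient is linear in X, diffusion is constant). With a = -2, c = 3/5, the solution is
  V(t) = (c^2 / (2 a)) * (exp(2 a t) - 1)
       = ((3/5)^2 / (2*(-2))) * (exp((-4) t) - 1)
       = 9/100 - 9*exp(-4*t)/100.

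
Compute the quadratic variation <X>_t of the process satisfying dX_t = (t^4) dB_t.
<X>_t = t^9/9

For an Itô process dX_t = a(t) dt + b(t) dB_t, the quadratic variation is <X>_t = int_0^t b(s)^2 ds (the drift term does not contribute). Here b(s) = s^4, so
  b(s)^2 = s^8.
Integrating from 0 to t:
  <X>_t = int_0^t (s^8) ds = t^9/9.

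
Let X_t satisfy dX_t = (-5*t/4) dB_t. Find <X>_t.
<X>_t = 25*t^3/48

For an Itô process dX_t = a(t) dt + b(t) dB_t, the quadratic variation is <X>_t = int_0^t b(s)^2 ds (the drift term does not contribute). Here b(s) = -5*s/4, so
  b(s)^2 = 25*s^2/16.
Integrating from 0 to t:
  <X>_t = int_0^t (25*s^2/16) ds = 25*t^3/48.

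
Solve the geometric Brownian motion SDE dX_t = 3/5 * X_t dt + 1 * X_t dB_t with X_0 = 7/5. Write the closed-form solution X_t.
X_t = 7/5 * exp((1/10) * t + (1) * B_t)

For GBM dX = mu X dt + sigma X dB with X_0 = x_0, apply Itô to Y = log X: dY = (mu - sigma^2/2) dt + sigma dB, so Y_t = log(x_0) + (mu - sigma^2/2) t + sigma B_t and hence X_t = x_0 * exp((mu - sigma^2/2) t + sigma B_t).
With mu = 3/5, sigma = 1, x_0 = 7/5, this gives:
  X_t = 7/5 * exp((1/10) * t + (1) * B_t).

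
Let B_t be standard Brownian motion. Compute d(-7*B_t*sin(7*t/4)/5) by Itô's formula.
d(-7*B_t*sin(7*t/4)/5) = (-49*B_t*cos(7*t/4)/20) dt + (-7*sin(7*t/4)/5) dB_t

Itô's formula for f(t, x): d f(t, B_t) = (f_t + (1/2) f_xx) dt + f_x dB_t. Compute partials of f(t, x) = -7*x*sin(7*t/4)/5:
  f_t(t,x)  = -49*x*cos(7*t/4)/20
  f_x(t,x)  = -7*sin(7*t/4)/5
  f_xx(t,x) = 0
Assemble drift = f_t + (1/2) f_xx = -49*x*cos(7*t/4)/20 and diffusion = f_x = -7*sin(7*t/4)/5. Substituting x = B_t:
  d(-7*B_t*sin(7*t/4)/5) = (-49*B_t*cos(7*t/4)/20) dt + (-7*sin(7*t/4)/5) dB_t.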